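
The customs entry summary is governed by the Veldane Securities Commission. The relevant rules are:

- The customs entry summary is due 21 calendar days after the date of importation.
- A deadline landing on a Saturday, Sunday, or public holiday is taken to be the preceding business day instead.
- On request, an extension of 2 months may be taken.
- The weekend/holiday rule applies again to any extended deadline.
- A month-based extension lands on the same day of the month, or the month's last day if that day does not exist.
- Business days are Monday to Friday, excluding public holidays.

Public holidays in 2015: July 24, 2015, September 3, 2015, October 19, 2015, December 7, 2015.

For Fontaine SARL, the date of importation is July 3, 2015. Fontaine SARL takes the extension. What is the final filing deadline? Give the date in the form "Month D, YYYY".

Trigger date July 3, 2015 + 21 calendar days = July 24, 2015.
July 24, 2015 is a listed holiday, so it moves to the preceding business day, July 23, 2015 (Thursday).
The 2 months extension carries July 23, 2015 to September 23, 2015.
September 23, 2015 falls on a Wednesday, which is a business day, so no adjustment is needed.
Final deadline: September 23, 2015.

September 23, 2015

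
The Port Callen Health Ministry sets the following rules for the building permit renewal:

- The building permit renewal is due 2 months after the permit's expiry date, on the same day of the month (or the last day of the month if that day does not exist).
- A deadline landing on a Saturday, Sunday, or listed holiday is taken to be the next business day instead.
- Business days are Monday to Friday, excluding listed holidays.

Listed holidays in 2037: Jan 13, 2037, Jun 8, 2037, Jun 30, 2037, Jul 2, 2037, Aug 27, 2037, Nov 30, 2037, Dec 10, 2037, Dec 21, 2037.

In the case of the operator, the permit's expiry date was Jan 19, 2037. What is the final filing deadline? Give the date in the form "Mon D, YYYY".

2 months after Jan 19, 2037, on the same day of the month, is Mar 19, 2037.
Mar 19, 2037 falls on a Thursday, which is a business day, so no adjustment is needed.
Final deadline: Mar 19, 2037.

Mar 19, 2037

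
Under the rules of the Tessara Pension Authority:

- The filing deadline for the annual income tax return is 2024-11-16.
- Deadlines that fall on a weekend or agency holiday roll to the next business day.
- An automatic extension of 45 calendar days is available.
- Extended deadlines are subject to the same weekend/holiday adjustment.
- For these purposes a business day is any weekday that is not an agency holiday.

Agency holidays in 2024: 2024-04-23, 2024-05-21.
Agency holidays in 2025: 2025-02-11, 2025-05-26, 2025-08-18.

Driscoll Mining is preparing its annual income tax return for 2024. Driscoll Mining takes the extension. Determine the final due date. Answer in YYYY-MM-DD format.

2025-01-02

Start from the fixed due date, 2024-11-16.
Because 2024-11-16 is a Saturday, the deadline becomes 2024-11-18 (Monday).
Add the 45 calendar-day extension to 2024-11-18: 2025-01-02.
Since 2025-01-02 is a Thursday and not a holiday, the date is unchanged.
Deadline: 2025-01-02.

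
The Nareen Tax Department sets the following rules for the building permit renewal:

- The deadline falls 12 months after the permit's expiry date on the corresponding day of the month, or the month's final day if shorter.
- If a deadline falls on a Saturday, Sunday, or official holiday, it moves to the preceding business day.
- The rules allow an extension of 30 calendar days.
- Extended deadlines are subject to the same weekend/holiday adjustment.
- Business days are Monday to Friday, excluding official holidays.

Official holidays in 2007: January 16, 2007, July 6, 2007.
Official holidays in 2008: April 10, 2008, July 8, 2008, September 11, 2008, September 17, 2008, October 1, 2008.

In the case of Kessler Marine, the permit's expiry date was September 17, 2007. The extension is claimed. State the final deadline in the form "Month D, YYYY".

12 months after September 17, 2007, on the same day of the month, is September 17, 2008.
September 17, 2008 is a listed holiday; the preceding business day is September 16, 2008 (Tuesday).
With the 30-day extension, September 16, 2008 becomes October 16, 2008.
October 16, 2008 is a Thursday and not a listed holiday, so it stands.
Final deadline: October 16, 2008.

October 16, 2008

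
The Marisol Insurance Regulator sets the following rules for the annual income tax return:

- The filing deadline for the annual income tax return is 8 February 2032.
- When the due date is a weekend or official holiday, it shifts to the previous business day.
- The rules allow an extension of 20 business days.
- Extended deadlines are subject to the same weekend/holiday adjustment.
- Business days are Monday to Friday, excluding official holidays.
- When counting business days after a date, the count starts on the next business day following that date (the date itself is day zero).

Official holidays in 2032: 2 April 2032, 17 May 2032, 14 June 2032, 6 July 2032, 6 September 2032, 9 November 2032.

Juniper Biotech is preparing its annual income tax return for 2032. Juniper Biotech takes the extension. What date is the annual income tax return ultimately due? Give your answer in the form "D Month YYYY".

5 March 2032

The stated deadline is 8 February 2032.
8 February 2032 is a Sunday, so it moves to the preceding business day, 6 February 2032 (Friday).
Applying the 20-business-day extension: 20 business days after 6 February 2032 is 5 March 2032.
Since 5 March 2032 is a Friday and not a holiday, the date is unchanged.
Deadline: 5 March 2032.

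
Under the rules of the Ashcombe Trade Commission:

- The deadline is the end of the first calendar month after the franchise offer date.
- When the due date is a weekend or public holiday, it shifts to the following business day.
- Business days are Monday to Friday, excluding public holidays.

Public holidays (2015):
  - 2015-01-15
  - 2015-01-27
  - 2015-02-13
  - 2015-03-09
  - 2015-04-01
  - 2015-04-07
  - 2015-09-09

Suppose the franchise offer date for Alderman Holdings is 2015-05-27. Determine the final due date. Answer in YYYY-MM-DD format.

1 month after 2015-05-27 is June 2015; that month ends on 2015-06-30.
2015-06-30 falls on a Tuesday, which is a business day, so no adjustment is needed.
Final deadline: 2015-06-30.

2015-06-30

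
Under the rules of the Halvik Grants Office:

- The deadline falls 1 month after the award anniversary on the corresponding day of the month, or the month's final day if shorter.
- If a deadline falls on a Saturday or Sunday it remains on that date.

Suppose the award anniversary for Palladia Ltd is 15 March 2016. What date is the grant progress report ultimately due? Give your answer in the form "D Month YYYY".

1 month after 15 March 2016, on the same day of the month, is 15 April 2016.
No adjustment is made for weekends or holidays, so 15 April 2016 stands.
Deadline: 15 April 2016.

15 April 2016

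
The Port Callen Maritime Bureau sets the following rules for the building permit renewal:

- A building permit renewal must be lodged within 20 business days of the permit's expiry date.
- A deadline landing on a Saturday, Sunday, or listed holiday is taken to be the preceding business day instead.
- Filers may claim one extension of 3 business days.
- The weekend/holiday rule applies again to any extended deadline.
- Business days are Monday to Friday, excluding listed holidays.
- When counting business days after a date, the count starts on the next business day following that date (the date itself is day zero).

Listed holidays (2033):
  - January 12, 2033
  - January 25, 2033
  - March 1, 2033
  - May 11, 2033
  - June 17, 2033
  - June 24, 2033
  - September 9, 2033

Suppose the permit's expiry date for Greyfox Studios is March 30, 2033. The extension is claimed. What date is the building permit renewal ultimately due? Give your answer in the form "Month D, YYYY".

May 2, 2033

Starting the day after March 30, 2033 and counting 20 business days lands on April 27, 2033.
Since April 27, 2033 is a Wednesday and not a holiday, the date is unchanged.
Applying the 3-business-day extension: 3 business days after April 27, 2033 is May 2, 2033.
May 2, 2033 is a Monday and not a listed holiday, so it stands.
Deadline: May 2, 2033.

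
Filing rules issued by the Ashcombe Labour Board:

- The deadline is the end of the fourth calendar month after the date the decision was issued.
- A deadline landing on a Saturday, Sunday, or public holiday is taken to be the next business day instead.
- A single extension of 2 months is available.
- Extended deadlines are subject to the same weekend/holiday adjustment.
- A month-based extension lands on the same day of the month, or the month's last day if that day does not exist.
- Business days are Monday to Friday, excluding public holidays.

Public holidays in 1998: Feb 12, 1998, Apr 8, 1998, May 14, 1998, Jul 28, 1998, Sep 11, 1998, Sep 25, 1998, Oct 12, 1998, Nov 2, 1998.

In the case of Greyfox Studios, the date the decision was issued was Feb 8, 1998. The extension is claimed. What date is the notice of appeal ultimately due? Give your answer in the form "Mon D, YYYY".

4 months after Feb 8, 1998 falls in June 1998; the last day of that month is Jun 30, 1998.
Jun 30, 1998 is a Tuesday and not a listed holiday, so it stands.
Applying the 2 months extension: 2 months after Jun 30, 1998 is Aug 30, 1998.
Aug 30, 1998 is a Sunday, so it moves to the next business day, Aug 31, 1998 (Monday).
Final deadline: Aug 31, 1998.

Aug 31, 1998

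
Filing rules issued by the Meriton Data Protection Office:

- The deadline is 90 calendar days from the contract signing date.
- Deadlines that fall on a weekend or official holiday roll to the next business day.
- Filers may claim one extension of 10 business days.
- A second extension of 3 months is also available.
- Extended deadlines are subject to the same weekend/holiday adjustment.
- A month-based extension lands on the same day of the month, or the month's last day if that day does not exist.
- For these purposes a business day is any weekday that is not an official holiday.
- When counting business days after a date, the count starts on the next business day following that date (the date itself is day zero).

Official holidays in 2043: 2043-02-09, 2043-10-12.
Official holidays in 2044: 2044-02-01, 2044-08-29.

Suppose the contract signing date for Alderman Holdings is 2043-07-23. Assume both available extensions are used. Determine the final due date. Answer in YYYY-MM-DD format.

2044-02-04

90 calendar days after 2043-07-23 is 2043-10-21.
2043-10-21 (Wednesday) is already a business day.
Applying the 10-business-day extension: 10 business days after 2043-10-21 is 2043-11-04.
2043-11-04 falls on a Wednesday, which is a business day, so no adjustment is needed.
The 3 months extension carries 2043-11-04 to 2044-02-04.
2044-02-04 falls on a Thursday, which is a business day, so no adjustment is needed.
So the filing is due 2044-02-04.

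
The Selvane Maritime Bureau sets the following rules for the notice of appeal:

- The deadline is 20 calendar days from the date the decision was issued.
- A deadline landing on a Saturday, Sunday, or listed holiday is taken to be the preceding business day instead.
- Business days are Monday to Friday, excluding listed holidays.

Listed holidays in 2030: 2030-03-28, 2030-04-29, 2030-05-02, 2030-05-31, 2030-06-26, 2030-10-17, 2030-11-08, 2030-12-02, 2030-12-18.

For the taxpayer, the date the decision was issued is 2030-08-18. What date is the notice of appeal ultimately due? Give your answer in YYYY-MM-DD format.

From 2030-08-18, 20 calendar days later is 2030-09-07.
Because 2030-09-07 is a Saturday, the deadline becomes 2030-09-06 (Friday).
Final deadline: 2030-09-06.

2030-09-06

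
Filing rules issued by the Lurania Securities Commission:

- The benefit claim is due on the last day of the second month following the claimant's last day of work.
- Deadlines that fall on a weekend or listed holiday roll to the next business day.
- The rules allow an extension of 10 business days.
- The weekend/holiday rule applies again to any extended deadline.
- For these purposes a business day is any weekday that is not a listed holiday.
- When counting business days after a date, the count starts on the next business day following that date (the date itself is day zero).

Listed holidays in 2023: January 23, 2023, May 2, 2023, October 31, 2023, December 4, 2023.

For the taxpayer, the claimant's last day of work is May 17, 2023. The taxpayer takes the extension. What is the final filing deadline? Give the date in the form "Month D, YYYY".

August 14, 2023

2 months after May 17, 2023 falls in July 2023; the last day of that month is July 31, 2023.
July 31, 2023 falls on a Monday, which is a business day, so no adjustment is needed.
The 10-business-day extension runs from July 31, 2023 to August 14, 2023.
August 14, 2023 falls on a Monday, which is a business day, so no adjustment is needed.
Final deadline: August 14, 2023.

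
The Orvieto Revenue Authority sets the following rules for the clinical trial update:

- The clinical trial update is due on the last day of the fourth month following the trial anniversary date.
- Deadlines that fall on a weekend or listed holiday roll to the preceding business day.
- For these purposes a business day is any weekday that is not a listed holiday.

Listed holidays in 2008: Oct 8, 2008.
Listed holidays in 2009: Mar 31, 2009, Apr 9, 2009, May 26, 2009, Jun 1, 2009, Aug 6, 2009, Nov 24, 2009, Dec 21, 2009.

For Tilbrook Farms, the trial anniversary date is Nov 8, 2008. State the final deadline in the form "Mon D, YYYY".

The fourth month after Nov 8, 2008 is March 2009, whose last day is Mar 31, 2009.
Mar 31, 2009 is a listed holiday; the preceding business day is Mar 30, 2009 (Monday).
So the filing is due Mar 30, 2009.

Mar 30, 2009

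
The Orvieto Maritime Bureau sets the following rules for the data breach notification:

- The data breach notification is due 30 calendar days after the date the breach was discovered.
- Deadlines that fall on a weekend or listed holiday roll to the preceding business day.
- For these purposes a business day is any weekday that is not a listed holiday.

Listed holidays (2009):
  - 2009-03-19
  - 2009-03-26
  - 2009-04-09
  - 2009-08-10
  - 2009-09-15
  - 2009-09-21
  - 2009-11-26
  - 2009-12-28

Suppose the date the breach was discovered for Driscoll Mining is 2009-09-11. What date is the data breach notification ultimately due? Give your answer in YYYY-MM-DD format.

Adding 30 calendar days to 2009-09-11 gives 2009-10-11.
2009-10-11 falls on a Sunday. Rolling to the preceding business day gives 2009-10-09, a Friday.
The final due date is 2009-10-09.

2009-10-09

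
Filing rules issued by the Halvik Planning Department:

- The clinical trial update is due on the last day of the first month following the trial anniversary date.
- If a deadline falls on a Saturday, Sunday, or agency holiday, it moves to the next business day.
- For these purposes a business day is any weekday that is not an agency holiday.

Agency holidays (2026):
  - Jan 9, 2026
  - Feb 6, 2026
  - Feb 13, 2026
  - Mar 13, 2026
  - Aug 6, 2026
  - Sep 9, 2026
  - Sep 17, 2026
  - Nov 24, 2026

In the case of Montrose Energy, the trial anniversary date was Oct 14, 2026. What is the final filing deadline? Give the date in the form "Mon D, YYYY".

1 month after Oct 14, 2026 falls in November 2026; the last day of that month is Nov 30, 2026.
Nov 30, 2026 (Monday) is already a business day.
Deadline: Nov 30, 2026.

Nov 30, 2026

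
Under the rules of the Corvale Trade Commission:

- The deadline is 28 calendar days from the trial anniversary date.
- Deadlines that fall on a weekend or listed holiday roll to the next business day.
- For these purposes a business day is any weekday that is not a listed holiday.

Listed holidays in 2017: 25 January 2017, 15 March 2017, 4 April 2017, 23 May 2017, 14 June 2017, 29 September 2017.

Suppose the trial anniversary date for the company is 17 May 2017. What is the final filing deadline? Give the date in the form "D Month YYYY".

From 17 May 2017, 28 calendar days later is 14 June 2017.
14 June 2017 falls on a listed holiday. Rolling to the next business day gives 15 June 2017, a Thursday.
The final due date is 15 June 2017.

15 June 2017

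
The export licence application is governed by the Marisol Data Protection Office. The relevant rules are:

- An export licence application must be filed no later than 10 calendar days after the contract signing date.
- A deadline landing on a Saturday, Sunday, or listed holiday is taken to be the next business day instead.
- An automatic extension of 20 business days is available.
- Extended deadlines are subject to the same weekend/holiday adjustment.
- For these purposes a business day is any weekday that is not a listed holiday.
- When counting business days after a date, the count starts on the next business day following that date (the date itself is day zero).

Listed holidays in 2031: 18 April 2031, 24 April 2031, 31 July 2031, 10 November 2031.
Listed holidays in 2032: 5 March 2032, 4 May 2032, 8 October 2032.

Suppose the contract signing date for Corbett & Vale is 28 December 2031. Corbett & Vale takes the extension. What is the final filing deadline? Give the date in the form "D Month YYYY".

4 February 2032

Adding 10 calendar days to 28 December 2031 gives 7 January 2032.
7 January 2032 falls on a Wednesday, which is a business day, so no adjustment is needed.
Applying the 20-business-day extension: 20 business days after 7 January 2032 is 4 February 2032.
4 February 2032 is a Wednesday and not a listed holiday, so it stands.
So the filing is due 4 February 2032.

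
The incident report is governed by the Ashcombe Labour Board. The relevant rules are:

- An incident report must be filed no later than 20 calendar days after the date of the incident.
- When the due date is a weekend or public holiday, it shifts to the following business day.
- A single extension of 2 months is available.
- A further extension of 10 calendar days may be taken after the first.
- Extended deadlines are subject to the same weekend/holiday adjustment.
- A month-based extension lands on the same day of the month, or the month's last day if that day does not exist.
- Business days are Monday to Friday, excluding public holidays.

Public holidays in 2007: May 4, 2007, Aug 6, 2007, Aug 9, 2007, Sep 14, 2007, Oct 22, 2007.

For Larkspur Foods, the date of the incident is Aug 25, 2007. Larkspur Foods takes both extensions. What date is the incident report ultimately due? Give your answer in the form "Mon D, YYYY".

Adding 20 calendar days to Aug 25, 2007 gives Sep 14, 2007.
Because Sep 14, 2007 is a listed holiday, the deadline becomes Sep 17, 2007 (Monday).
The 2 months extension carries Sep 17, 2007 to Nov 17, 2007.
Nov 17, 2007 is a Saturday, so it moves to the next business day, Nov 19, 2007 (Monday).
Applying the 10-calendar-day extension: Nov 19, 2007 + 10 days = Nov 29, 2007.
Since Nov 29, 2007 is a Thursday and not a holiday, the date is unchanged.
The final due date is Nov 29, 2007.

Nov 29, 2007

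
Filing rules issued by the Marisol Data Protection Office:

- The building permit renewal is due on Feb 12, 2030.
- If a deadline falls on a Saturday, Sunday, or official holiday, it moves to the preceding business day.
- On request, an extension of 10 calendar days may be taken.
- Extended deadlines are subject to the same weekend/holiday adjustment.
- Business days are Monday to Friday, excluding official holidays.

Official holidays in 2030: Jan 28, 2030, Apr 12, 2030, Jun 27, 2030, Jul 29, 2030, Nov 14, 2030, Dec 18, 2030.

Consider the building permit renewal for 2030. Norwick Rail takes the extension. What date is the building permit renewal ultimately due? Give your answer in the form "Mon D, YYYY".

Feb 22, 2030

Start from the fixed due date, Feb 12, 2030.
Feb 12, 2030 falls on a Tuesday, which is a business day, so no adjustment is needed.
Add the 10 calendar-day extension to Feb 12, 2030: Feb 22, 2030.
Feb 22, 2030 (Friday) is already a business day.
Deadline: Feb 22, 2030.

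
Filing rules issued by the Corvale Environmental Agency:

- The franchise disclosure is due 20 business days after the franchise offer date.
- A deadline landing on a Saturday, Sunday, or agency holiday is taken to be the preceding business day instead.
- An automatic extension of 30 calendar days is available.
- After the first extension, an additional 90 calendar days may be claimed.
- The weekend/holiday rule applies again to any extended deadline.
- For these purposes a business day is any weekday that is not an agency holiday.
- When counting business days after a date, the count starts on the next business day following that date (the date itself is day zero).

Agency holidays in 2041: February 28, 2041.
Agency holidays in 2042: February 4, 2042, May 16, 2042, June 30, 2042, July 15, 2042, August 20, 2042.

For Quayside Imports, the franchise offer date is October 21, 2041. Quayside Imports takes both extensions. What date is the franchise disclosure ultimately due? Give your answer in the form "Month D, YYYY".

March 18, 2042

Counting 20 business days after October 21, 2041 (skipping weekends and listed holidays) reaches November 18, 2041.
November 18, 2041 (Monday) is already a business day.
Applying the 30-calendar-day extension: November 18, 2041 + 30 days = December 18, 2041.
Since December 18, 2041 is a Wednesday and not a holiday, the date is unchanged.
Applying the 90-calendar-day extension: December 18, 2041 + 90 days = March 18, 2042.
March 18, 2042 (Tuesday) is already a business day.
Deadline: March 18, 2042.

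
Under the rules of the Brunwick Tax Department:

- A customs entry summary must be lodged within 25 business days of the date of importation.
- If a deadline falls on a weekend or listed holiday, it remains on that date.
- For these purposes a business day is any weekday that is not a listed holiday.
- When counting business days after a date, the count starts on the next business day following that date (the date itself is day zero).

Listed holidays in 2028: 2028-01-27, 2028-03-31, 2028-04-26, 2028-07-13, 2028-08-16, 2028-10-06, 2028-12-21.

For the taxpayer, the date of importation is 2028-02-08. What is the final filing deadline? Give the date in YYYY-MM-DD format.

Counting 25 business days after 2028-02-08 (skipping weekends and listed holidays) reaches 2028-03-14.
2028-03-14 is a Tuesday; no weekend or holiday adjustment applies.
The final due date is 2028-03-14.

2028-03-14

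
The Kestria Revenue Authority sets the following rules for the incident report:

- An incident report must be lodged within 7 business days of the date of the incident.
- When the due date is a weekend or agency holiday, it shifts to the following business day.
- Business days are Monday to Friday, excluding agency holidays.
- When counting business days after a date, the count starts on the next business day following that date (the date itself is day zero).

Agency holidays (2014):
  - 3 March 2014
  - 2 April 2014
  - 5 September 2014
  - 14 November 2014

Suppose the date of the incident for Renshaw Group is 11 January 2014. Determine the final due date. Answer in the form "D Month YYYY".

7 business days after 11 January 2014, excluding weekends and holidays, is 21 January 2014.
Since 21 January 2014 is a Tuesday and not a holiday, the date is unchanged.
The final due date is 21 January 2014.

21 January 2014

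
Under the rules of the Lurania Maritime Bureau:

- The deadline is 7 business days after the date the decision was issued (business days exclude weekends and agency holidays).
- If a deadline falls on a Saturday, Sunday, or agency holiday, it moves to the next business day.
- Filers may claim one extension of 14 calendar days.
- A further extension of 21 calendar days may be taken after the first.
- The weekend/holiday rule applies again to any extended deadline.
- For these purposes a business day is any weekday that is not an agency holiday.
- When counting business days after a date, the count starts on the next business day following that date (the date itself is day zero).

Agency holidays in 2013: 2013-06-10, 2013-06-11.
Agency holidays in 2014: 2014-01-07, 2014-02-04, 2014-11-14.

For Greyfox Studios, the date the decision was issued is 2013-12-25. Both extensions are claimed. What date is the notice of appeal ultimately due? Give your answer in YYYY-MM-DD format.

2014-02-07

Starting the day after 2013-12-25 and counting 7 business days lands on 2014-01-03.
2014-01-03 is a Friday and not a listed holiday, so it stands.
Add the 14 calendar-day extension to 2014-01-03: 2014-01-17.
2014-01-17 (Friday) is already a business day.
With the 21-day extension, 2014-01-17 becomes 2014-02-07.
2014-02-07 (Friday) is already a business day.
Final deadline: 2014-02-07.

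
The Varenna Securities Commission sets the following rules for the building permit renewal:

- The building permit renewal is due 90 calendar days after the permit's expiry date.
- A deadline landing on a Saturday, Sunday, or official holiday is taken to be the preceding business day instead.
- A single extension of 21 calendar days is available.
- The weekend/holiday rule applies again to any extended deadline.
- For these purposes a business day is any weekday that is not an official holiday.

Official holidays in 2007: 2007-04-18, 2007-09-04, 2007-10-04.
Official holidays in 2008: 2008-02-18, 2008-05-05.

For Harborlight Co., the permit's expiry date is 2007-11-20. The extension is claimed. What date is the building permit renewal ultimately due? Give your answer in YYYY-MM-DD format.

90 calendar days after 2007-11-20 is 2008-02-18.
2008-02-18 is a listed holiday; the preceding business day is 2008-02-15 (Friday).
Add the 21 calendar-day extension to 2008-02-15: 2008-03-07.
2008-03-07 falls on a Friday, which is a business day, so no adjustment is needed.
Final deadline: 2008-03-07.

2008-03-07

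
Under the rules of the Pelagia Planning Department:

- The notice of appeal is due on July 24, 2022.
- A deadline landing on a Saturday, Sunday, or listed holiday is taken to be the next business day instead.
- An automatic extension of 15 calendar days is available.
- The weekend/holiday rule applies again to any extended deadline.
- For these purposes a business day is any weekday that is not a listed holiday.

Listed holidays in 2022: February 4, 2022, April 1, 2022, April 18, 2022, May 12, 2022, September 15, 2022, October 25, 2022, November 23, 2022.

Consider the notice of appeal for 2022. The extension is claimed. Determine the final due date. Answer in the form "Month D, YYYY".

The stated deadline is July 24, 2022.
Because July 24, 2022 is a Sunday, the deadline becomes July 25, 2022 (Monday).
Applying the 15-calendar-day extension: July 25, 2022 + 15 days = August 9, 2022.
Since August 9, 2022 is a Tuesday and not a holiday, the date is unchanged.
So the filing is due August 9, 2022.

August 9, 2022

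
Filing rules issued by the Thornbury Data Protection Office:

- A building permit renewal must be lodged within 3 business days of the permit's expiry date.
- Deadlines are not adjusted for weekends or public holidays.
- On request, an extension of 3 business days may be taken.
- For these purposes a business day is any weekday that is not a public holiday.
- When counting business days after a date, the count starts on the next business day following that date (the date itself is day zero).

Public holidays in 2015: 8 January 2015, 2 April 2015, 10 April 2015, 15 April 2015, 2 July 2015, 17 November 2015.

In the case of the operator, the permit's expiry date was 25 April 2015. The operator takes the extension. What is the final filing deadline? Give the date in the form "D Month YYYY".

Counting 3 business days after 25 April 2015 (skipping weekends and listed holidays) reaches 29 April 2015.
No adjustment is made for weekends or holidays, so 29 April 2015 stands.
Counting 3 further business days from 29 April 2015 reaches 4 May 2015.
4 May 2015 falls on a Monday. The rules make no weekend/holiday allowance, so it remains 4 May 2015.
The final due date is 4 May 2015.

4 May 2015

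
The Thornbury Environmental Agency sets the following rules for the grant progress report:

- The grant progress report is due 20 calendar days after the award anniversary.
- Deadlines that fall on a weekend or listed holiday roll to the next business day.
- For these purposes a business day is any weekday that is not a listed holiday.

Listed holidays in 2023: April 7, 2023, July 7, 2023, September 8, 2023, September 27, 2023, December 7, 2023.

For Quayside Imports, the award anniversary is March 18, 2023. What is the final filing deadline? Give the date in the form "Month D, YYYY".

April 10, 2023

Adding 20 calendar days to March 18, 2023 gives April 7, 2023.
Because April 7, 2023 is a listed holiday, the deadline becomes April 10, 2023 (Monday).
The final due date is April 10, 2023.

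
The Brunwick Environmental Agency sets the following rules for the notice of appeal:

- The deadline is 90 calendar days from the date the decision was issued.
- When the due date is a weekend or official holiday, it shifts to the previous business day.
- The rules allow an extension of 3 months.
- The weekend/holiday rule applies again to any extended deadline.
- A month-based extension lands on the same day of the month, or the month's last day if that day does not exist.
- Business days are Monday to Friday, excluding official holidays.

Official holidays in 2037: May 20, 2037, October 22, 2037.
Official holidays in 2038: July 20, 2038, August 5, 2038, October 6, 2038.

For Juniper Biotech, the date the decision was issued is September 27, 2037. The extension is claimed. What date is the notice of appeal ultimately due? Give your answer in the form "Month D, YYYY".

Trigger date September 27, 2037 + 90 calendar days = December 26, 2037.
December 26, 2037 falls on a Saturday. Rolling to the preceding business day gives December 25, 2037, a Friday.
Add 3 months to December 25, 2037: March 25, 2038.
March 25, 2038 (Thursday) is already a business day.
Deadline: March 25, 2038.

March 25, 2038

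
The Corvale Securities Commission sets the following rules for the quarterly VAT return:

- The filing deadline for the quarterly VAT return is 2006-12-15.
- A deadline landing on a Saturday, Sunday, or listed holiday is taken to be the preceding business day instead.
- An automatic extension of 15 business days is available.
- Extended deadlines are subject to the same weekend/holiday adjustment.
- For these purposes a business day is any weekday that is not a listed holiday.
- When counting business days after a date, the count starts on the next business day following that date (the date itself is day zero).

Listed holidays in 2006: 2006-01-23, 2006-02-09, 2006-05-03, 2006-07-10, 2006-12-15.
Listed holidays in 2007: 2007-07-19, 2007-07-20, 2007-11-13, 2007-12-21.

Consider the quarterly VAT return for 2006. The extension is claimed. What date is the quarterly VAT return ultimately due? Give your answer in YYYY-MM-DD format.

2007-01-05

Start from the fixed due date, 2006-12-15.
2006-12-15 falls on a listed holiday. Rolling to the preceding business day gives 2006-12-14, a Thursday.
Applying the 15-business-day extension: 15 business days after 2006-12-14 is 2007-01-05.
2007-01-05 falls on a Friday, which is a business day, so no adjustment is needed.
Deadline: 2007-01-05.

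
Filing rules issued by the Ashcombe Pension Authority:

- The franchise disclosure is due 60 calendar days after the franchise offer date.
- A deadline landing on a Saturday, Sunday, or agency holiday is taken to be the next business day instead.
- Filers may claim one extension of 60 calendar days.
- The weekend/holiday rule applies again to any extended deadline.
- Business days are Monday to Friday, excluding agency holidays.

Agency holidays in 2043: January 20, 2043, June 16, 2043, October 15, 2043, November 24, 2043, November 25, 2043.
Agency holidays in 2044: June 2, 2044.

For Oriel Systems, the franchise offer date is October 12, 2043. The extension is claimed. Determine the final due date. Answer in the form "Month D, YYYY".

February 9, 2044

From October 12, 2043, 60 calendar days later is December 11, 2043.
December 11, 2043 (Friday) is already a business day.
The 60-calendar-day extension moves the deadline from December 11, 2043 to February 9, 2044.
Since February 9, 2044 is a Tuesday and not a holiday, the date is unchanged.
Final deadline: February 9, 2044.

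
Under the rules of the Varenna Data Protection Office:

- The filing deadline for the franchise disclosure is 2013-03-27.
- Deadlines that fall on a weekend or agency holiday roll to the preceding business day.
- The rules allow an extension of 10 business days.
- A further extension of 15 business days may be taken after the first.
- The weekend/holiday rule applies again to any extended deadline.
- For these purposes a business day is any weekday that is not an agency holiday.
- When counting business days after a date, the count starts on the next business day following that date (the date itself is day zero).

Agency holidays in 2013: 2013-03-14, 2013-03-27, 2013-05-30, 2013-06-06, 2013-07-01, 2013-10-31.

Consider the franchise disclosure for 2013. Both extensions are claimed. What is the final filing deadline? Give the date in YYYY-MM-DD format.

Start from the fixed due date, 2013-03-27.
2013-03-27 falls on a listed holiday. Rolling to the preceding business day gives 2013-03-26, a Tuesday.
The 10-business-day extension runs from 2013-03-26 to 2013-04-10.
2013-04-10 (Wednesday) is already a business day.
Counting 15 further business days from 2013-04-10 reaches 2013-05-01.
2013-05-01 (Wednesday) is already a business day.
The final due date is 2013-05-01.

2013-05-01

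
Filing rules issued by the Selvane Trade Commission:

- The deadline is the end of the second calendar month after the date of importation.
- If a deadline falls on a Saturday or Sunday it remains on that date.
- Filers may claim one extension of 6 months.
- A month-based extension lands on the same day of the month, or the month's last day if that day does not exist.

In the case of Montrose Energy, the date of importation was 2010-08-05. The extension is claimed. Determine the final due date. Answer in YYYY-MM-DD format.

2 months after 2010-08-05 is October 2010; that month ends on 2010-10-31.
No adjustment is made for weekends or holidays, so 2010-10-31 stands.
The 6 months extension carries 2010-10-31 to 2011-04-30 (day 31 does not exist in April, so the month's last day is used).
2011-04-30 falls on a Saturday. The rules make no weekend/holiday allowance, so it remains 2011-04-30.
The final due date is 2011-04-30.

2011-04-30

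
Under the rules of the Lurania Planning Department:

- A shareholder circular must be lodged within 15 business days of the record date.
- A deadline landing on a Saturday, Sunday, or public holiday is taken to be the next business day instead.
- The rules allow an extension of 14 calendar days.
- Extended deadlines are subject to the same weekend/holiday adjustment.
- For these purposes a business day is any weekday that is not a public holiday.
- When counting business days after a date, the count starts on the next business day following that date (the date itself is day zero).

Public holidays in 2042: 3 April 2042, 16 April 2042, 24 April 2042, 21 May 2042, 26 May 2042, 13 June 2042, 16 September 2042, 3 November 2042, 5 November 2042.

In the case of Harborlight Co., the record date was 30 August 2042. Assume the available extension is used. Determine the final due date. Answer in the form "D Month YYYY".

6 October 2042

Starting the day after 30 August 2042 and counting 15 business days lands on 22 September 2042.
22 September 2042 (Monday) is already a business day.
The 14-calendar-day extension moves the deadline from 22 September 2042 to 6 October 2042.
6 October 2042 falls on a Monday, which is a business day, so no adjustment is needed.
The final due date is 6 October 2042.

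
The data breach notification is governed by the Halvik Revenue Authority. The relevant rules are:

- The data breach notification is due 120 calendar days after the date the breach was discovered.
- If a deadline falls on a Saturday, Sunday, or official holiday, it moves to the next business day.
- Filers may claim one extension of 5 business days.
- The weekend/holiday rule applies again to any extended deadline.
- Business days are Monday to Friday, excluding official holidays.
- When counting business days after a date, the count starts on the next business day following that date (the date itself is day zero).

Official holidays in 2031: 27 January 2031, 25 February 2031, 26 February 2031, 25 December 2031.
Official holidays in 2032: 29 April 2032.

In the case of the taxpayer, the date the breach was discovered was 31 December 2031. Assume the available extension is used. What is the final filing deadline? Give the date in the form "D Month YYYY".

7 May 2032

From 31 December 2031, 120 calendar days later is 29 April 2032.
29 April 2032 falls on a listed holiday. Rolling to the next business day gives 30 April 2032, a Friday.
The 5-business-day extension runs from 30 April 2032 to 7 May 2032.
7 May 2032 (Friday) is already a business day.
The final due date is 7 May 2032.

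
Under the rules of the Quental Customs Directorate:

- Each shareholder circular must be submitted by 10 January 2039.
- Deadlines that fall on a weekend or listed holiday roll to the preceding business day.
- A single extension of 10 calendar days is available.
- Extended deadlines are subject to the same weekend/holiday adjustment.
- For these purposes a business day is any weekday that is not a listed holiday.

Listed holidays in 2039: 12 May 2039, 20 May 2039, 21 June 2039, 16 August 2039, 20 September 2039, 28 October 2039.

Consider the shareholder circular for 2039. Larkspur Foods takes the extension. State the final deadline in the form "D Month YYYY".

20 January 2039

Start from the fixed due date, 10 January 2039.
Since 10 January 2039 is a Monday and not a holiday, the date is unchanged.
The 10-calendar-day extension moves the deadline from 10 January 2039 to 20 January 2039.
20 January 2039 (Thursday) is already a business day.
The final due date is 20 January 2039.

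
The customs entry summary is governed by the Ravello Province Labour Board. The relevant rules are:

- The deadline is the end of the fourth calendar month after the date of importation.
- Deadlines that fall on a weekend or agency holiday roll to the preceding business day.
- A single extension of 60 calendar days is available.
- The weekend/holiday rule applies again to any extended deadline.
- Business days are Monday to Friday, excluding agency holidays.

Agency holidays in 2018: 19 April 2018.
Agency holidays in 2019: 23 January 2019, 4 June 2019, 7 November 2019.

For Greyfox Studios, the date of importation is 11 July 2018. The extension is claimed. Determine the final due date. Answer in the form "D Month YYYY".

4 months after 11 July 2018 is November 2018; that month ends on 30 November 2018.
30 November 2018 falls on a Friday, which is a business day, so no adjustment is needed.
Applying the 60-calendar-day extension: 30 November 2018 + 60 days = 29 January 2019.
29 January 2019 (Tuesday) is already a business day.
The final due date is 29 January 2019.

29 January 2019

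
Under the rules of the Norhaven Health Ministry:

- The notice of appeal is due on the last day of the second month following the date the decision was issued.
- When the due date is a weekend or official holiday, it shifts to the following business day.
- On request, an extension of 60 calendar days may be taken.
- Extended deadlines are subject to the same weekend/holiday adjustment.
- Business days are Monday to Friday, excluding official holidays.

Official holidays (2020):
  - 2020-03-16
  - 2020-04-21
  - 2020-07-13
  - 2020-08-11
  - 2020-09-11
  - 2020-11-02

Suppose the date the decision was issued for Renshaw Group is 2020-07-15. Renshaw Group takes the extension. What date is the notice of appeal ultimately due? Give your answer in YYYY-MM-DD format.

2020-11-30

2 months after 2020-07-15 falls in September 2020; the last day of that month is 2020-09-30.
2020-09-30 is a Wednesday and not a listed holiday, so it stands.
The 60-calendar-day extension moves the deadline from 2020-09-30 to 2020-11-29.
2020-11-29 is a Sunday; the next business day is 2020-11-30 (Monday).
The final due date is 2020-11-30.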